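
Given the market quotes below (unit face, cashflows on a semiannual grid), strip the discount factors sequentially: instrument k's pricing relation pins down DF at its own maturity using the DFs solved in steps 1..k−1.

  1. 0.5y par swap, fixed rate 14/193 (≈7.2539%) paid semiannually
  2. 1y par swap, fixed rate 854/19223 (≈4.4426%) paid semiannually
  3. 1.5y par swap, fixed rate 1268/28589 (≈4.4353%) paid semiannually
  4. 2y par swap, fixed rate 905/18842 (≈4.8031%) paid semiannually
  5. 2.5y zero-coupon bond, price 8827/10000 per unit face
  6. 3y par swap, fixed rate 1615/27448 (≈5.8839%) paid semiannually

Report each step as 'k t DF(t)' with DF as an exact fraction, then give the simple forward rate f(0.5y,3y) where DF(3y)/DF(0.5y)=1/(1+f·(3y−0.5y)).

step 1 [0.5y] swap r/2=7/193: DF=(1 − 7/193·(0))/(1+7/193) = 193/200 ≈ 0.965000
step 2 [1y] swap r/2=427/19223: DF=(1 − 427/19223·(0.965000))/(1+427/19223) = 9573/10000 ≈ 0.957300
step 3 [1.5y] swap r/2=634/28589: DF=(1 − 634/28589·(0.965000+0.957300))/(1+634/28589) = 4683/5000 ≈ 0.936600
step 4 [2y] swap r/2=905/37684: DF=(1 − 905/37684·(0.965000+0.957300+0.936600))/(1+905/37684) = 1819/2000 ≈ 0.909500
step 5 [2.5y] zero: DF = P = 8827/10000 ≈ 0.882700
step 6 [3y] swap r/2=1615/54896: DF=(1 − 1615/54896·(0.965000+0.957300+0.936600+0.909500+0.882700))/(1+1615/54896) = 1677/2000 ≈ 0.838500

1 1/2 193/200
2 1 9573/10000
3 3/2 4683/5000
4 2 1819/2000
5 5/2 8827/10000
6 3 1677/2000
f(0.5y,3y) = ((193/200)/(1677/2000) − 1)/(5/2) = 506/8385 ≈ 6.0346%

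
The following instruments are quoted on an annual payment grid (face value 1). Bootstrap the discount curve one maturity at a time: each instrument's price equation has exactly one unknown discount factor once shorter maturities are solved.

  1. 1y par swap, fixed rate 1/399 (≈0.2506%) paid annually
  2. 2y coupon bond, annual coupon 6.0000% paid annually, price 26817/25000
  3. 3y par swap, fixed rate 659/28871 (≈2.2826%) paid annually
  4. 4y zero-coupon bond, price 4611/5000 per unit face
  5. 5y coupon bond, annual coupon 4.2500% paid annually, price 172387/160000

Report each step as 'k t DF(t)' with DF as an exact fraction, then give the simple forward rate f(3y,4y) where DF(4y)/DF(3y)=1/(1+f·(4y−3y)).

step 1 [1y] swap r/1=1/399: DF=(1 − 1/399·(0))/(1+1/399) = 399/400 ≈ 0.997500
step 2 [2y] bond c/1=3/50: DF=(26817/25000 − 3/50·(0.997500))/(1+3/50) = 1911/2000 ≈ 0.955500
step 3 [3y] swap r/1=659/28871: DF=(1 − 659/28871·(0.997500+0.955500))/(1+659/28871) = 9341/10000 ≈ 0.934100
step 4 [4y] zero: DF = P = 4611/5000 ≈ 0.922200
step 5 [5y] bond c/1=17/400: DF=(172387/160000 − 17/400·(0.997500+0.955500+0.934100+0.922200))/(1+17/400) = 4391/5000 ≈ 0.878200

1 1 399/400
2 2 1911/2000
3 3 9341/10000
4 4 4611/5000
5 5 4391/5000
f(3y,4y) = ((9341/10000)/(4611/5000) − 1)/(1) = 119/9222 ≈ 1.2904%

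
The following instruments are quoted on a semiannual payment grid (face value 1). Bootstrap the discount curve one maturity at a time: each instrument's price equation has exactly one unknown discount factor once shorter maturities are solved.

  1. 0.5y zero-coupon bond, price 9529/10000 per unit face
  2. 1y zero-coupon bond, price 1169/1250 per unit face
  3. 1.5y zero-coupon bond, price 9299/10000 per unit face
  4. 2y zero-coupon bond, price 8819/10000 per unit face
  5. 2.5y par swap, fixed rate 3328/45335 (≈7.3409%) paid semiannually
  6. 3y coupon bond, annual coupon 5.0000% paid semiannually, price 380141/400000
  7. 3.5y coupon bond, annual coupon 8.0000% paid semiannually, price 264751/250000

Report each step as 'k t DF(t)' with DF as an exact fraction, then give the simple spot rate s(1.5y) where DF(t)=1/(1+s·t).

step 1 [0.5y] zero: DF = P = 9529/10000 ≈ 0.952900
step 2 [1y] zero: DF = P = 1169/1250 ≈ 0.935200
step 3 [1.5y] zero: DF = P = 9299/10000 ≈ 0.929900
step 4 [2y] zero: DF = P = 8819/10000 ≈ 0.881900
step 5 [2.5y] swap r/2=1664/45335: DF=(1 − 1664/45335·(0.952900+0.935200+0.929900+0.881900))/(1+1664/45335) = 521/625 ≈ 0.833600
step 6 [3y] bond c/2=1/40: DF=(380141/400000 − 1/40·(0.952900+0.935200+0.929900+0.881900+0.833600))/(1+1/40) = 4083/5000 ≈ 0.816600
step 7 [3.5y] bond c/2=1/25: DF=(264751/250000 − 1/25·(0.952900+0.935200+0.929900+0.881900+0.833600+0.816600))/(1+1/25) = 13/16 ≈ 0.812500

1 1/2 9529/10000
2 1 1169/1250
3 3/2 9299/10000
4 2 8819/10000
5 5/2 521/625
6 3 4083/5000
7 7/2 13/16
s(1.5y) = (1/(9299/10000) − 1)/(3/2) = 1402/27897 ≈ 5.0256%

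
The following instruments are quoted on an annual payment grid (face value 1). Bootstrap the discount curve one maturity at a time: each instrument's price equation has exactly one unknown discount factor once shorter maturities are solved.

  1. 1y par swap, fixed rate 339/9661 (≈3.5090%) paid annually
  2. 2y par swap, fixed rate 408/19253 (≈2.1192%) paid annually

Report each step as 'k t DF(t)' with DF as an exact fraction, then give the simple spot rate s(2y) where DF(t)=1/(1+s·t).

1 1 9661/10000
2 2 1199/1250
s(2y) = (1/(1199/1250) − 1)/(2) = 51/2398 ≈ 2.1268%

step 1 [1y] swap r/1=339/9661: DF=(1 − 339/9661·(0))/(1+339/9661) = 9661/10000 ≈ 0.966100
step 2 [2y] swap r/1=408/19253: DF=(1 − 408/19253·(0.966100))/(1+408/19253) = 1199/1250 ≈ 0.959200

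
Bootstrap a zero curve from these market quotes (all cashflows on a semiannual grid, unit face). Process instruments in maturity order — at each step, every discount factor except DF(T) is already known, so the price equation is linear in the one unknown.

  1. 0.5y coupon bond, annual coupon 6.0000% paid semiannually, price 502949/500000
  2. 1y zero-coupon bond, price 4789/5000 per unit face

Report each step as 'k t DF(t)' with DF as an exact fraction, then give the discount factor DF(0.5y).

step 1 [0.5y] bond c/2=3/100: DF=(502949/500000 − 3/100·(0))/(1+3/100) = 4883/5000 ≈ 0.976600
step 2 [1y] zero: DF = P = 4789/5000 ≈ 0.957800

1 1/2 4883/5000
2 1 4789/5000
DF(0.5y) = 4883/5000 ≈ 0.976600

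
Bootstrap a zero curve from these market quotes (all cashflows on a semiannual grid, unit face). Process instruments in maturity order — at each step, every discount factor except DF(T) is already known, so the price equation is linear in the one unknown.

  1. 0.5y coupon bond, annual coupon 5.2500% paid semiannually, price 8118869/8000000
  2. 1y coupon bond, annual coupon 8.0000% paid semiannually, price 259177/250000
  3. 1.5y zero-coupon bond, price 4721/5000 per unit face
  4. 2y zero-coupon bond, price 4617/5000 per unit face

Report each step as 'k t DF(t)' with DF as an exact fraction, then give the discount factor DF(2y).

step 1 [0.5y] bond c/2=21/800: DF=(8118869/8000000 − 21/800·(0))/(1+21/800) = 9889/10000 ≈ 0.988900
step 2 [1y] bond c/2=1/25: DF=(259177/250000 − 1/25·(0.988900))/(1+1/25) = 2397/2500 ≈ 0.958800
step 3 [1.5y] zero: DF = P = 4721/5000 ≈ 0.944200
step 4 [2y] zero: DF = P = 4617/5000 ≈ 0.923400

1 1/2 9889/10000
2 1 2397/2500
3 3/2 4721/5000
4 2 4617/5000
DF(2y) = 4617/5000 ≈ 0.923400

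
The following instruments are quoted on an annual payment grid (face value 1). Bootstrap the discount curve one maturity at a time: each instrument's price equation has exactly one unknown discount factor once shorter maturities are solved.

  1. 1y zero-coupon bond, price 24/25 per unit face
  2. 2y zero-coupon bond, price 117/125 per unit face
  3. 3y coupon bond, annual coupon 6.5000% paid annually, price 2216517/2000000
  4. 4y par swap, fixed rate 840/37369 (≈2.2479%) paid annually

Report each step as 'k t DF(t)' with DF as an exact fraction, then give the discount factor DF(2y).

1 1 24/25
2 2 117/125
3 3 9249/10000
4 4 229/250
DF(2y) = 117/125 ≈ 0.936000

step 1 [1y] zero: DF = P = 24/25 ≈ 0.960000
step 2 [2y] zero: DF = P = 117/125 ≈ 0.936000
step 3 [3y] bond c/1=13/200: DF=(2216517/2000000 − 13/200·(0.960000+0.936000))/(1+13/200) = 9249/10000 ≈ 0.924900
step 4 [4y] swap r/1=840/37369: DF=(1 − 840/37369·(0.960000+0.936000+0.924900))/(1+840/37369) = 229/250 ≈ 0.916000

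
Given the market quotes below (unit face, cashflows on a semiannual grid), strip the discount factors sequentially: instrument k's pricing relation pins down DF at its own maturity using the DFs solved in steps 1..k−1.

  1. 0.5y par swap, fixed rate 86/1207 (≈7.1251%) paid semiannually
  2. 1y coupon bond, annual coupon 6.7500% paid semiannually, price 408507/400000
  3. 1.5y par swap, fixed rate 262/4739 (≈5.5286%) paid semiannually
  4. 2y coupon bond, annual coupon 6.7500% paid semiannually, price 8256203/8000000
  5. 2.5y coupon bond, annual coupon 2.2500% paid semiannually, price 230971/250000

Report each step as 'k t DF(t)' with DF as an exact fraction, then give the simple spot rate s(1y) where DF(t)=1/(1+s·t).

1 1/2 1207/1250
2 1 2391/2500
3 3/2 4607/5000
4 2 1811/2000
5 5/2 8719/10000
s(1y) = (1/(2391/2500) − 1)/(1) = 109/2391 ≈ 4.5588%

step 1 [0.5y] swap r/2=43/1207: DF=(1 − 43/1207·(0))/(1+43/1207) = 1207/1250 ≈ 0.965600
step 2 [1y] bond c/2=27/800: DF=(408507/400000 − 27/800·(0.965600))/(1+27/800) = 2391/2500 ≈ 0.956400
step 3 [1.5y] swap r/2=131/4739: DF=(1 − 131/4739·(0.965600+0.956400))/(1+131/4739) = 4607/5000 ≈ 0.921400
step 4 [2y] bond c/2=27/800: DF=(8256203/8000000 − 27/800·(0.965600+0.956400+0.921400))/(1+27/800) = 1811/2000 ≈ 0.905500
step 5 [2.5y] bond c/2=9/800: DF=(230971/250000 − 9/800·(0.965600+0.956400+0.921400+0.905500))/(1+9/800) = 8719/10000 ≈ 0.871900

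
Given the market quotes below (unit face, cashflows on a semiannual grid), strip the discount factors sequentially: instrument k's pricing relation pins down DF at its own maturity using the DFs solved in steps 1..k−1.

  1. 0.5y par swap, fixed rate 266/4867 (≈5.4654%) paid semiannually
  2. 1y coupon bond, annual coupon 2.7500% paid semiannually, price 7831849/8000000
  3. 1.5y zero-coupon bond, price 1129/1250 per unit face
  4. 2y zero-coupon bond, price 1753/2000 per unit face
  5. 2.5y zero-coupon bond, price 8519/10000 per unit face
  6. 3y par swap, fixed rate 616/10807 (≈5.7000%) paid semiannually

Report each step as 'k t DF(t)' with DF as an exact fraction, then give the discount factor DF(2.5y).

step 1 [0.5y] swap r/2=133/4867: DF=(1 − 133/4867·(0))/(1+133/4867) = 4867/5000 ≈ 0.973400
step 2 [1y] bond c/2=11/800: DF=(7831849/8000000 − 11/800·(0.973400))/(1+11/800) = 381/400 ≈ 0.952500
step 3 [1.5y] zero: DF = P = 1129/1250 ≈ 0.903200
step 4 [2y] zero: DF = P = 1753/2000 ≈ 0.876500
step 5 [2.5y] zero: DF = P = 8519/10000 ≈ 0.851900
step 6 [3y] swap r/2=308/10807: DF=(1 − 308/10807·(0.973400+0.952500+0.903200+0.876500+0.851900))/(1+308/10807) = 423/500 ≈ 0.846000

1 1/2 4867/5000
2 1 381/400
3 3/2 1129/1250
4 2 1753/2000
5 5/2 8519/10000
6 3 423/500
DF(2.5y) = 8519/10000 ≈ 0.851900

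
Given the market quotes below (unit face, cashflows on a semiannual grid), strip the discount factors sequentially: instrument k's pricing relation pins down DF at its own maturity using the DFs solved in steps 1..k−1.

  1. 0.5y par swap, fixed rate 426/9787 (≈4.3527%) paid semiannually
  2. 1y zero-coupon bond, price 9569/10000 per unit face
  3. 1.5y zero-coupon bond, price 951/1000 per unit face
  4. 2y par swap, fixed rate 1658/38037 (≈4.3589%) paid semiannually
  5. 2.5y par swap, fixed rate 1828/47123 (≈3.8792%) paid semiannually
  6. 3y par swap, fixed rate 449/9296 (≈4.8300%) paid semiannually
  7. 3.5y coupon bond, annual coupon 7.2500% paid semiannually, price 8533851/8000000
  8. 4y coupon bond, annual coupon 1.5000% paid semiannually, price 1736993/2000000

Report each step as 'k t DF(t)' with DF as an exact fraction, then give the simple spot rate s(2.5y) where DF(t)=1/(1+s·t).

step 1 [0.5y] swap r/2=213/9787: DF=(1 − 213/9787·(0))/(1+213/9787) = 9787/10000 ≈ 0.978700
step 2 [1y] zero: DF = P = 9569/10000 ≈ 0.956900
step 3 [1.5y] zero: DF = P = 951/1000 ≈ 0.951000
step 4 [2y] swap r/2=829/38037: DF=(1 − 829/38037·(0.978700+0.956900+0.951000))/(1+829/38037) = 9171/10000 ≈ 0.917100
step 5 [2.5y] swap r/2=914/47123: DF=(1 − 914/47123·(0.978700+0.956900+0.951000+0.917100))/(1+914/47123) = 4543/5000 ≈ 0.908600
step 6 [3y] swap r/2=449/18592: DF=(1 − 449/18592·(0.978700+0.956900+0.951000+0.917100+0.908600))/(1+449/18592) = 8653/10000 ≈ 0.865300
step 7 [3.5y] bond c/2=29/800: DF=(8533851/8000000 − 29/800·(0.978700+0.956900+0.951000+0.917100+0.908600+0.865300))/(1+29/800) = 8343/10000 ≈ 0.834300
step 8 [4y] bond c/2=3/400: DF=(1736993/2000000 − 3/400·(0.978700+0.956900+0.951000+0.917100+0.908600+0.865300+0.834300))/(1+3/400) = 8143/10000 ≈ 0.814300

1 1/2 9787/10000
2 1 9569/10000
3 3/2 951/1000
4 2 9171/10000
5 5/2 4543/5000
6 3 8653/10000
7 7/2 8343/10000
8 4 8143/10000
s(2.5y) = (1/(4543/5000) − 1)/(5/2) = 914/22715 ≈ 4.0238%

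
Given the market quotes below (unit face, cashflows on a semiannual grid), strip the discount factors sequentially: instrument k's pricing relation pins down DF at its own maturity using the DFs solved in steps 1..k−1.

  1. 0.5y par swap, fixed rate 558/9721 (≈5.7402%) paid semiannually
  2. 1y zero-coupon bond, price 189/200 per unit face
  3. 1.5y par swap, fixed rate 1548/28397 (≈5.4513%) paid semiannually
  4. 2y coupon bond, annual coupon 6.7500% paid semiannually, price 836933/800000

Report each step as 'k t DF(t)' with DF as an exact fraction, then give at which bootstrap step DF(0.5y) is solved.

1 1/2 9721/10000
2 1 189/200
3 3/2 4613/5000
4 2 9193/10000
DF(0.5y) is solved at step 1

step 1 [0.5y] swap r/2=279/9721: DF=(1 − 279/9721·(0))/(1+279/9721) = 9721/10000 ≈ 0.972100
step 2 [1y] zero: DF = P = 189/200 ≈ 0.945000
step 3 [1.5y] swap r/2=774/28397: DF=(1 − 774/28397·(0.972100+0.945000))/(1+774/28397) = 4613/5000 ≈ 0.922600
step 4 [2y] bond c/2=27/800: DF=(836933/800000 − 27/800·(0.972100+0.945000+0.922600))/(1+27/800) = 9193/10000 ≈ 0.919300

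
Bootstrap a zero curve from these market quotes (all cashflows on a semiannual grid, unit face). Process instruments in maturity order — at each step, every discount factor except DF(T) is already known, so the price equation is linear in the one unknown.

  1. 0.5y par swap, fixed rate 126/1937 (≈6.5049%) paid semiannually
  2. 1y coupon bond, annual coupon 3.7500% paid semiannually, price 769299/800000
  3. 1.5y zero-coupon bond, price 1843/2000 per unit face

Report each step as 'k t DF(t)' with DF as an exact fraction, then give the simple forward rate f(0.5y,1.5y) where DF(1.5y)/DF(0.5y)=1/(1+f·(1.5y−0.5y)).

step 1 [0.5y] swap r/2=63/1937: DF=(1 − 63/1937·(0))/(1+63/1937) = 1937/2000 ≈ 0.968500
step 2 [1y] bond c/2=3/160: DF=(769299/800000 − 3/160·(0.968500))/(1+3/160) = 9261/10000 ≈ 0.926100
step 3 [1.5y] zero: DF = P = 1843/2000 ≈ 0.921500

1 1/2 1937/2000
2 1 9261/10000
3 3/2 1843/2000
f(0.5y,1.5y) = ((1937/2000)/(1843/2000) − 1)/(1) = 94/1843 ≈ 5.1004%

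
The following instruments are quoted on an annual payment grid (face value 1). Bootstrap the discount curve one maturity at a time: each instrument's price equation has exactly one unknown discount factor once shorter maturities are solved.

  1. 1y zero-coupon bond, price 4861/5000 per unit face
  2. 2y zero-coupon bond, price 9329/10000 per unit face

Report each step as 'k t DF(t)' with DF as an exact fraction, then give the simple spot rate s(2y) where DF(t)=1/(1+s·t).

1 1 4861/5000
2 2 9329/10000
s(2y) = (1/(9329/10000) − 1)/(2) = 671/18658 ≈ 3.5963%

step 1 [1y] zero: DF = P = 4861/5000 ≈ 0.972200
step 2 [2y] zero: DF = P = 9329/10000 ≈ 0.932900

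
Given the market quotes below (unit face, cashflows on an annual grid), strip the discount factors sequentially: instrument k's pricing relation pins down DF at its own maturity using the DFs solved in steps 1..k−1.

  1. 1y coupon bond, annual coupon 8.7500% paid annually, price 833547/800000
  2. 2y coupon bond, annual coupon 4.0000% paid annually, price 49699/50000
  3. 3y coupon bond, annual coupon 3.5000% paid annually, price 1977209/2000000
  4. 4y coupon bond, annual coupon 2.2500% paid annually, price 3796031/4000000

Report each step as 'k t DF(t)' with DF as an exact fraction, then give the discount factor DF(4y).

step 1 [1y] bond c/1=7/80: DF=(833547/800000 − 7/80·(0))/(1+7/80) = 9581/10000 ≈ 0.958100
step 2 [2y] bond c/1=1/25: DF=(49699/50000 − 1/25·(0.958100))/(1+1/25) = 9189/10000 ≈ 0.918900
step 3 [3y] bond c/1=7/200: DF=(1977209/2000000 − 7/200·(0.958100+0.918900))/(1+7/200) = 8917/10000 ≈ 0.891700
step 4 [4y] bond c/1=9/400: DF=(3796031/4000000 − 9/400·(0.958100+0.918900+0.891700))/(1+9/400) = 542/625 ≈ 0.867200

1 1 9581/10000
2 2 9189/10000
3 3 8917/10000
4 4 542/625
DF(4y) = 542/625 ≈ 0.867200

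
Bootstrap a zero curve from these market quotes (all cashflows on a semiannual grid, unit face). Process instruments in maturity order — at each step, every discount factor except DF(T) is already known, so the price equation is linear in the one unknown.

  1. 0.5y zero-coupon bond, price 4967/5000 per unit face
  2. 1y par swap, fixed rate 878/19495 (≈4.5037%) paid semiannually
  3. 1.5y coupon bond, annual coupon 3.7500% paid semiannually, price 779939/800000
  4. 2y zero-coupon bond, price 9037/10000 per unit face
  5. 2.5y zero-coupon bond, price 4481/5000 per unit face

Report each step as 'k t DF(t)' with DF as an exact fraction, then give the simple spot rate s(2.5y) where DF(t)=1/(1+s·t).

1 1/2 4967/5000
2 1 9561/10000
3 3/2 9211/10000
4 2 9037/10000
5 5/2 4481/5000
s(2.5y) = (1/(4481/5000) − 1)/(5/2) = 1038/22405 ≈ 4.6329%

step 1 [0.5y] zero: DF = P = 4967/5000 ≈ 0.993400
step 2 [1y] swap r/2=439/19495: DF=(1 − 439/19495·(0.993400))/(1+439/19495) = 9561/10000 ≈ 0.956100
step 3 [1.5y] bond c/2=3/160: DF=(779939/800000 − 3/160·(0.993400+0.956100))/(1+3/160) = 9211/10000 ≈ 0.921100
step 4 [2y] zero: DF = P = 9037/10000 ≈ 0.903700
step 5 [2.5y] zero: DF = P = 4481/5000 ≈ 0.896200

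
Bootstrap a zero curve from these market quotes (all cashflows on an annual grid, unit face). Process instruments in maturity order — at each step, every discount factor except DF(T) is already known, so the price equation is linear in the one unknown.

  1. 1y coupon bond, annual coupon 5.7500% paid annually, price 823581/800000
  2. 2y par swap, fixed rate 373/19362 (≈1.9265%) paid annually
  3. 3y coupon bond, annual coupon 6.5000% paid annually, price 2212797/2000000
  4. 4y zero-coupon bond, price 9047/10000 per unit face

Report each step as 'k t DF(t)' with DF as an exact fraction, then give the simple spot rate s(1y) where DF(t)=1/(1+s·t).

1 1 1947/2000
2 2 9627/10000
3 3 9207/10000
4 4 9047/10000
s(1y) = (1/(1947/2000) − 1)/(1) = 53/1947 ≈ 2.7221%

step 1 [1y] bond c/1=23/400: DF=(823581/800000 − 23/400·(0))/(1+23/400) = 1947/2000 ≈ 0.973500
step 2 [2y] swap r/1=373/19362: DF=(1 − 373/19362·(0.973500))/(1+373/19362) = 9627/10000 ≈ 0.962700
step 3 [3y] bond c/1=13/200: DF=(2212797/2000000 − 13/200·(0.973500+0.962700))/(1+13/200) = 9207/10000 ≈ 0.920700
step 4 [4y] zero: DF = P = 9047/10000 ≈ 0.904700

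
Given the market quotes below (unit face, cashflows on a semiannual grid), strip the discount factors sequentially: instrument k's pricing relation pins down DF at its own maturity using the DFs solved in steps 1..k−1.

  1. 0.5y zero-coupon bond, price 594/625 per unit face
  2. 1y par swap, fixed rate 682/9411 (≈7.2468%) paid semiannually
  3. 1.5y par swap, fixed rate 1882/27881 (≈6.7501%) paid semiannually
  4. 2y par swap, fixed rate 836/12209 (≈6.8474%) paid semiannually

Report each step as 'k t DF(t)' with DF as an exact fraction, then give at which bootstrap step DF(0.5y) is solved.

1 1/2 594/625
2 1 4659/5000
3 3/2 9059/10000
4 2 4373/5000
DF(0.5y) is solved at step 1

step 1 [0.5y] zero: DF = P = 594/625 ≈ 0.950400
step 2 [1y] swap r/2=341/9411: DF=(1 − 341/9411·(0.950400))/(1+341/9411) = 4659/5000 ≈ 0.931800
step 3 [1.5y] swap r/2=941/27881: DF=(1 − 941/27881·(0.950400+0.931800))/(1+941/27881) = 9059/10000 ≈ 0.905900
step 4 [2y] swap r/2=418/12209: DF=(1 − 418/12209·(0.950400+0.931800+0.905900))/(1+418/12209) = 4373/5000 ≈ 0.874600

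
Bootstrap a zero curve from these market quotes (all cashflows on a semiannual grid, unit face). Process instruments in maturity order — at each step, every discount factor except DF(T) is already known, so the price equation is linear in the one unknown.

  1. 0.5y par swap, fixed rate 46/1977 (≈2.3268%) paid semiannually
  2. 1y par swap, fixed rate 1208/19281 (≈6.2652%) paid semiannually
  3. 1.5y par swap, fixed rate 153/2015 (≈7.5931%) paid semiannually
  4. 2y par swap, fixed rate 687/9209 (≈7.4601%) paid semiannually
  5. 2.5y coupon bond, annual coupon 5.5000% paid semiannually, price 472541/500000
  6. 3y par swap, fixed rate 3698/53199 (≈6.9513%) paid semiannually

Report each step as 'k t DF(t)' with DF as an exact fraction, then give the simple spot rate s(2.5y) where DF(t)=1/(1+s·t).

1 1/2 1977/2000
2 1 2349/2500
3 3/2 8929/10000
4 2 4313/5000
5 5/2 2053/2500
6 3 8151/10000
s(2.5y) = (1/(2053/2500) − 1)/(5/2) = 894/10265 ≈ 8.7092%

step 1 [0.5y] swap r/2=23/1977: DF=(1 − 23/1977·(0))/(1+23/1977) = 1977/2000 ≈ 0.988500
step 2 [1y] swap r/2=604/19281: DF=(1 − 604/19281·(0.988500))/(1+604/19281) = 2349/2500 ≈ 0.939600
step 3 [1.5y] swap r/2=153/4030: DF=(1 − 153/4030·(0.988500+0.939600))/(1+153/4030) = 8929/10000 ≈ 0.892900
step 4 [2y] swap r/2=687/18418: DF=(1 − 687/18418·(0.988500+0.939600+0.892900))/(1+687/18418) = 4313/5000 ≈ 0.862600
step 5 [2.5y] bond c/2=11/400: DF=(472541/500000 − 11/400·(0.988500+0.939600+0.892900+0.862600))/(1+11/400) = 2053/2500 ≈ 0.821200
step 6 [3y] swap r/2=1849/53199: DF=(1 − 1849/53199·(0.988500+0.939600+0.892900+0.862600+0.821200))/(1+1849/53199) = 8151/10000 ≈ 0.815100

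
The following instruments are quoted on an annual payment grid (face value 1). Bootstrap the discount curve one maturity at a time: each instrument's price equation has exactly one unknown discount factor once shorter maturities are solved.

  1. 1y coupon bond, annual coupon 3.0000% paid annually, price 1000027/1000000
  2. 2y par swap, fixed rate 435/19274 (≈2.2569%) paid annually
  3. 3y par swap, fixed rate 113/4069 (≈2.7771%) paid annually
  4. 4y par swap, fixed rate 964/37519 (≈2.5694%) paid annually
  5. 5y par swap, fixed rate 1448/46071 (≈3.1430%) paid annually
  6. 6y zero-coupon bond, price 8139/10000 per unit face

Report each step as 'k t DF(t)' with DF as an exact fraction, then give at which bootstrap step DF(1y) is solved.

1 1 9709/10000
2 2 1913/2000
3 3 9209/10000
4 4 2259/2500
5 5 1069/1250
6 6 8139/10000
DF(1y) is solved at step 1

step 1 [1y] bond c/1=3/100: DF=(1000027/1000000 − 3/100·(0))/(1+3/100) = 9709/10000 ≈ 0.970900
step 2 [2y] swap r/1=435/19274: DF=(1 − 435/19274·(0.970900))/(1+435/19274) = 1913/2000 ≈ 0.956500
step 3 [3y] swap r/1=113/4069: DF=(1 − 113/4069·(0.970900+0.956500))/(1+113/4069) = 9209/10000 ≈ 0.920900
step 4 [4y] swap r/1=964/37519: DF=(1 − 964/37519·(0.970900+0.956500+0.920900))/(1+964/37519) = 2259/2500 ≈ 0.903600
step 5 [5y] swap r/1=1448/46071: DF=(1 − 1448/46071·(0.970900+0.956500+0.920900+0.903600))/(1+1448/46071) = 1069/1250 ≈ 0.855200
step 6 [6y] zero: DF = P = 8139/10000 ≈ 0.813900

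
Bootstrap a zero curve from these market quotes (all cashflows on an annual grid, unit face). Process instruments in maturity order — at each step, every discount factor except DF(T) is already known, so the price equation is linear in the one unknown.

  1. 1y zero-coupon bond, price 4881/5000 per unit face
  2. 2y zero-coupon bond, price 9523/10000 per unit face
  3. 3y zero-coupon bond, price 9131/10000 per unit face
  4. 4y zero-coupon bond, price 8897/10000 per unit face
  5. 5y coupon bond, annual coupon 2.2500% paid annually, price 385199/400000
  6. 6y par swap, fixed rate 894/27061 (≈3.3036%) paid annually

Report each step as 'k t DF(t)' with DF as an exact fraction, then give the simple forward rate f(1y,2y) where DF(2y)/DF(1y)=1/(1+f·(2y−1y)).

step 1 [1y] zero: DF = P = 4881/5000 ≈ 0.976200
step 2 [2y] zero: DF = P = 9523/10000 ≈ 0.952300
step 3 [3y] zero: DF = P = 9131/10000 ≈ 0.913100
step 4 [4y] zero: DF = P = 8897/10000 ≈ 0.889700
step 5 [5y] bond c/1=9/400: DF=(385199/400000 − 9/400·(0.976200+0.952300+0.913100+0.889700))/(1+9/400) = 8597/10000 ≈ 0.859700
step 6 [6y] swap r/1=894/27061: DF=(1 − 894/27061·(0.976200+0.952300+0.913100+0.889700+0.859700))/(1+894/27061) = 2053/2500 ≈ 0.821200

1 1 4881/5000
2 2 9523/10000
3 3 9131/10000
4 4 8897/10000
5 5 8597/10000
6 6 2053/2500
f(1y,2y) = ((4881/5000)/(9523/10000) − 1)/(1) = 239/9523 ≈ 2.5097%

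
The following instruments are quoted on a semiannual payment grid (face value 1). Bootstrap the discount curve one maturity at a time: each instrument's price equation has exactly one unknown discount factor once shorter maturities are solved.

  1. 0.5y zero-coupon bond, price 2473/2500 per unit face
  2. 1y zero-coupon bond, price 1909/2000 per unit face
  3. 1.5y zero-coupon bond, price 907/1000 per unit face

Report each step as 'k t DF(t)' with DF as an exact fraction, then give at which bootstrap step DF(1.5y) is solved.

1 1/2 2473/2500
2 1 1909/2000
3 3/2 907/1000
DF(1.5y) is solved at step 3

step 1 [0.5y] zero: DF = P = 2473/2500 ≈ 0.989200
step 2 [1y] zero: DF = P = 1909/2000 ≈ 0.954500
step 3 [1.5y] zero: DF = P = 907/1000 ≈ 0.907000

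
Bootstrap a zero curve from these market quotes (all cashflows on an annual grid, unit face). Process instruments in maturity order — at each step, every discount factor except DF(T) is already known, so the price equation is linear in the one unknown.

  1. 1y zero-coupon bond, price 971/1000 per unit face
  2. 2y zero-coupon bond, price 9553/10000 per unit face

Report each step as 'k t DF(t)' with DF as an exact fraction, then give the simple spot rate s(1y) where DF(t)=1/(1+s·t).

1 1 971/1000
2 2 9553/10000
s(1y) = (1/(971/1000) − 1)/(1) = 29/971 ≈ 2.9866%

step 1 [1y] zero: DF = P = 971/1000 ≈ 0.971000
step 2 [2y] zero: DF = P = 9553/10000 ≈ 0.955300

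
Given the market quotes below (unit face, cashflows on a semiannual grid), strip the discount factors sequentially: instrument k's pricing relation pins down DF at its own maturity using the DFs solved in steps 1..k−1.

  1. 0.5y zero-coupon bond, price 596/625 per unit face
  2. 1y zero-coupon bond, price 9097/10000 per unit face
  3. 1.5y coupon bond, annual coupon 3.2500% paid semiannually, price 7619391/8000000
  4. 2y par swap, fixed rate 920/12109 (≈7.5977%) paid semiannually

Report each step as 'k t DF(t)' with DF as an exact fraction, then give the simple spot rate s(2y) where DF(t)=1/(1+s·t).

step 1 [0.5y] zero: DF = P = 596/625 ≈ 0.953600
step 2 [1y] zero: DF = P = 9097/10000 ≈ 0.909700
step 3 [1.5y] bond c/2=13/800: DF=(7619391/8000000 − 13/800·(0.953600+0.909700))/(1+13/800) = 4537/5000 ≈ 0.907400
step 4 [2y] swap r/2=460/12109: DF=(1 − 460/12109·(0.953600+0.909700+0.907400))/(1+460/12109) = 431/500 ≈ 0.862000

1 1/2 596/625
2 1 9097/10000
3 3/2 4537/5000
4 2 431/500
s(2y) = (1/(431/500) − 1)/(2) = 69/862 ≈ 8.0046%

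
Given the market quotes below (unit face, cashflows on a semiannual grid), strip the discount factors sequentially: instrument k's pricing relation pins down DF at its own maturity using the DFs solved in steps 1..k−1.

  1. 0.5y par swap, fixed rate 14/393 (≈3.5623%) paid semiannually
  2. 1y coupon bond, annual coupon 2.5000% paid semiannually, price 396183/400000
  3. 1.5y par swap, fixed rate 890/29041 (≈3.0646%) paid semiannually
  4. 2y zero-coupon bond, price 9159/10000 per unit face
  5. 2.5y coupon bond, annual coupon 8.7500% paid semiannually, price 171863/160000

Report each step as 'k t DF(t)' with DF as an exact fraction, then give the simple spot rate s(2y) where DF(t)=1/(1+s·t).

1 1/2 393/400
2 1 9661/10000
3 3/2 1911/2000
4 2 9159/10000
5 5/2 869/1000
s(2y) = (1/(9159/10000) − 1)/(2) = 841/18318 ≈ 4.5911%

step 1 [0.5y] swap r/2=7/393: DF=(1 − 7/393·(0))/(1+7/393) = 393/400 ≈ 0.982500
step 2 [1y] bond c/2=1/80: DF=(396183/400000 − 1/80·(0.982500))/(1+1/80) = 9661/10000 ≈ 0.966100
step 3 [1.5y] swap r/2=445/29041: DF=(1 − 445/29041·(0.982500+0.966100))/(1+445/29041) = 1911/2000 ≈ 0.955500
step 4 [2y] zero: DF = P = 9159/10000 ≈ 0.915900
step 5 [2.5y] bond c/2=7/160: DF=(171863/160000 − 7/160·(0.982500+0.966100+0.955500+0.915900))/(1+7/160) = 869/1000 ≈ 0.869000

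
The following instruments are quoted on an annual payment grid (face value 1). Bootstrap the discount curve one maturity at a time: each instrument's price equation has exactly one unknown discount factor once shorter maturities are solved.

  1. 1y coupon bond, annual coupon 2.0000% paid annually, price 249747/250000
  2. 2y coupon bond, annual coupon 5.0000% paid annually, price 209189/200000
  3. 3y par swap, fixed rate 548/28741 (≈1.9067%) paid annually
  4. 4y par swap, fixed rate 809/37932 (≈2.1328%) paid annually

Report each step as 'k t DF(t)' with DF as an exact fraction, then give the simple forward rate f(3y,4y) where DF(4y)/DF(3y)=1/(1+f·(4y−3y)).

1 1 4897/5000
2 2 1899/2000
3 3 2363/2500
4 4 9191/10000
f(3y,4y) = ((2363/2500)/(9191/10000) − 1)/(1) = 261/9191 ≈ 2.8397%

step 1 [1y] bond c/1=1/50: DF=(249747/250000 − 1/50·(0))/(1+1/50) = 4897/5000 ≈ 0.979400
step 2 [2y] bond c/1=1/20: DF=(209189/200000 − 1/20·(0.979400))/(1+1/20) = 1899/2000 ≈ 0.949500
step 3 [3y] swap r/1=548/28741: DF=(1 − 548/28741·(0.979400+0.949500))/(1+548/28741) = 2363/2500 ≈ 0.945200
step 4 [4y] swap r/1=809/37932: DF=(1 − 809/37932·(0.979400+0.949500+0.945200))/(1+809/37932) = 9191/10000 ≈ 0.919100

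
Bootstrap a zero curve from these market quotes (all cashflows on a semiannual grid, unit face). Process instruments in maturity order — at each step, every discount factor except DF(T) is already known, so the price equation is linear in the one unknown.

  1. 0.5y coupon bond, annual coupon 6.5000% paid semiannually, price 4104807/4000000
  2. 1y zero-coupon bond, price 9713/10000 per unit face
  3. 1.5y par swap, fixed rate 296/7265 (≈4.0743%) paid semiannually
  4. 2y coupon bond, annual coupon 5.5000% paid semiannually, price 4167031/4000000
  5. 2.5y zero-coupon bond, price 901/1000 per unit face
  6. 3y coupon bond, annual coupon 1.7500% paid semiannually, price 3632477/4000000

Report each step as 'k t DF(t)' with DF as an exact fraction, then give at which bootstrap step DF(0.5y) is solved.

step 1 [0.5y] bond c/2=13/400: DF=(4104807/4000000 − 13/400·(0))/(1+13/400) = 9939/10000 ≈ 0.993900
step 2 [1y] zero: DF = P = 9713/10000 ≈ 0.971300
step 3 [1.5y] swap r/2=148/7265: DF=(1 − 148/7265·(0.993900+0.971300))/(1+148/7265) = 588/625 ≈ 0.940800
step 4 [2y] bond c/2=11/400: DF=(4167031/4000000 − 11/400·(0.993900+0.971300+0.940800))/(1+11/400) = 9361/10000 ≈ 0.936100
step 5 [2.5y] zero: DF = P = 901/1000 ≈ 0.901000
step 6 [3y] bond c/2=7/800: DF=(3632477/4000000 − 7/800·(0.993900+0.971300+0.940800+0.936100+0.901000))/(1+7/800) = 8591/10000 ≈ 0.859100

1 1/2 9939/10000
2 1 9713/10000
3 3/2 588/625
4 2 9361/10000
5 5/2 901/1000
6 3 8591/10000
DF(0.5y) is solved at step 1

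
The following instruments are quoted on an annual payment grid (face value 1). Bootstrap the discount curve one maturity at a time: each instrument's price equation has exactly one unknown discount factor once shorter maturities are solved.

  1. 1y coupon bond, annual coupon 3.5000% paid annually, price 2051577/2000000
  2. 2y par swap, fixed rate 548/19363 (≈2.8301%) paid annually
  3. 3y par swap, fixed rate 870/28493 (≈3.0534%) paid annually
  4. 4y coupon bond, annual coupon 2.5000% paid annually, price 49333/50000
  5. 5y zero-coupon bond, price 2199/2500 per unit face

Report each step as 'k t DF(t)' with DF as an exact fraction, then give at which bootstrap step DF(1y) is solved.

1 1 9911/10000
2 2 2363/2500
3 3 913/1000
4 4 8931/10000
5 5 2199/2500
DF(1y) is solved at step 1

step 1 [1y] bond c/1=7/200: DF=(2051577/2000000 − 7/200·(0))/(1+7/200) = 9911/10000 ≈ 0.991100
step 2 [2y] swap r/1=548/19363: DF=(1 − 548/19363·(0.991100))/(1+548/19363) = 2363/2500 ≈ 0.945200
step 3 [3y] swap r/1=870/28493: DF=(1 − 870/28493·(0.991100+0.945200))/(1+870/28493) = 913/1000 ≈ 0.913000
step 4 [4y] bond c/1=1/40: DF=(49333/50000 − 1/40·(0.991100+0.945200+0.913000))/(1+1/40) = 8931/10000 ≈ 0.893100
step 5 [5y] zero: DF = P = 2199/2500 ≈ 0.879600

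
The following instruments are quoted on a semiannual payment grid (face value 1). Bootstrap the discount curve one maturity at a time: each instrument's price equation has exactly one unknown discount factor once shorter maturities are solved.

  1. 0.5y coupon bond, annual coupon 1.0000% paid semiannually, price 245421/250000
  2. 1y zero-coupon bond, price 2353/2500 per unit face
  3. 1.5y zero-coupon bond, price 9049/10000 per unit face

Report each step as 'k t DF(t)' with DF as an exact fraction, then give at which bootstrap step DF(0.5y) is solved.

step 1 [0.5y] bond c/2=1/200: DF=(245421/250000 − 1/200·(0))/(1+1/200) = 1221/1250 ≈ 0.976800
step 2 [1y] zero: DF = P = 2353/2500 ≈ 0.941200
step 3 [1.5y] zero: DF = P = 9049/10000 ≈ 0.904900

1 1/2 1221/1250
2 1 2353/2500
3 3/2 9049/10000
DF(0.5y) is solved at step 1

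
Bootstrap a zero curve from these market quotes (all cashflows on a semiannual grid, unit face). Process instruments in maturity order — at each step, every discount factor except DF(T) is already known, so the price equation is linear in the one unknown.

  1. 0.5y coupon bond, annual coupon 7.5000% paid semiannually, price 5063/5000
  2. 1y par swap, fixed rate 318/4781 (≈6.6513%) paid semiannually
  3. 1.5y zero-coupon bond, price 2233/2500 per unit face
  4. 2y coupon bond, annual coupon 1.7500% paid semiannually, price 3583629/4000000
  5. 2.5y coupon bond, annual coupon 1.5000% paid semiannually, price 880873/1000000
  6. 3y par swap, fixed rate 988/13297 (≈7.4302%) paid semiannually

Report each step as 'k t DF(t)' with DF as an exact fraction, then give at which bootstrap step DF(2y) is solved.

1 1/2 122/125
2 1 2341/2500
3 3/2 2233/2500
4 2 4319/5000
5 5/2 847/1000
6 3 1003/1250
DF(2y) is solved at step 4

step 1 [0.5y] bond c/2=3/80: DF=(5063/5000 − 3/80·(0))/(1+3/80) = 122/125 ≈ 0.976000
step 2 [1y] swap r/2=159/4781: DF=(1 − 159/4781·(0.976000))/(1+159/4781) = 2341/2500 ≈ 0.936400
step 3 [1.5y] zero: DF = P = 2233/2500 ≈ 0.893200
step 4 [2y] bond c/2=7/800: DF=(3583629/4000000 − 7/800·(0.976000+0.936400+0.893200))/(1+7/800) = 4319/5000 ≈ 0.863800
step 5 [2.5y] bond c/2=3/400: DF=(880873/1000000 − 3/400·(0.976000+0.936400+0.893200+0.863800))/(1+3/400) = 847/1000 ≈ 0.847000
step 6 [3y] swap r/2=494/13297: DF=(1 − 494/13297·(0.976000+0.936400+0.893200+0.863800+0.847000))/(1+494/13297) = 1003/1250 ≈ 0.802400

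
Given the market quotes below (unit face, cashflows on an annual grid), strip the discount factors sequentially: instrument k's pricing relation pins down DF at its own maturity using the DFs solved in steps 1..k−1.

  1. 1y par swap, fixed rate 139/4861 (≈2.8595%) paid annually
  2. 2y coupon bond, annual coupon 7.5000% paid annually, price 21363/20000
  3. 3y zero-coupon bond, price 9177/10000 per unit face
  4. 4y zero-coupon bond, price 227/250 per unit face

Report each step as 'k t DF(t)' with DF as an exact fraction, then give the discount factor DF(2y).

step 1 [1y] swap r/1=139/4861: DF=(1 − 139/4861·(0))/(1+139/4861) = 4861/5000 ≈ 0.972200
step 2 [2y] bond c/1=3/40: DF=(21363/20000 − 3/40·(0.972200))/(1+3/40) = 4629/5000 ≈ 0.925800
step 3 [3y] zero: DF = P = 9177/10000 ≈ 0.917700
step 4 [4y] zero: DF = P = 227/250 ≈ 0.908000

1 1 4861/5000
2 2 4629/5000
3 3 9177/10000
4 4 227/250
DF(2y) = 4629/5000 ≈ 0.925800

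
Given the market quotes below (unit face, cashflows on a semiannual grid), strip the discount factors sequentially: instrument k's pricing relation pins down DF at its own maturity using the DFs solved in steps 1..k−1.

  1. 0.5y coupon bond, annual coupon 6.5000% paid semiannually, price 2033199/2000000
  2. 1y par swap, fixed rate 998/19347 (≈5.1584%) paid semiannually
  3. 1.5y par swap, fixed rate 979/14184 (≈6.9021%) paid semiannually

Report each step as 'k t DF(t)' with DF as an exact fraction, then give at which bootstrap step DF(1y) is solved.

1 1/2 4923/5000
2 1 9501/10000
3 3/2 9021/10000
DF(1y) is solved at step 2

step 1 [0.5y] bond c/2=13/400: DF=(2033199/2000000 − 13/400·(0))/(1+13/400) = 4923/5000 ≈ 0.984600
step 2 [1y] swap r/2=499/19347: DF=(1 − 499/19347·(0.984600))/(1+499/19347) = 9501/10000 ≈ 0.950100
step 3 [1.5y] swap r/2=979/28368: DF=(1 − 979/28368·(0.984600+0.950100))/(1+979/28368) = 9021/10000 ≈ 0.902100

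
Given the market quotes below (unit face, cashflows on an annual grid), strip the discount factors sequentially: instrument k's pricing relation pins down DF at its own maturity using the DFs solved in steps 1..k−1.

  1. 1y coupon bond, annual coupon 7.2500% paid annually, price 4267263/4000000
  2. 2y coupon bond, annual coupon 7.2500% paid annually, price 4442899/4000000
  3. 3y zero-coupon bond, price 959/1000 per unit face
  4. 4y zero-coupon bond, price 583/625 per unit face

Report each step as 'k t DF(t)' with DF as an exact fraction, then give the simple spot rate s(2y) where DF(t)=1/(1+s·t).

1 1 9947/10000
2 2 2421/2500
3 3 959/1000
4 4 583/625
s(2y) = (1/(2421/2500) − 1)/(2) = 79/4842 ≈ 1.6316%

step 1 [1y] bond c/1=29/400: DF=(4267263/4000000 − 29/400·(0))/(1+29/400) = 9947/10000 ≈ 0.994700
step 2 [2y] bond c/1=29/400: DF=(4442899/4000000 − 29/400·(0.994700))/(1+29/400) = 2421/2500 ≈ 0.968400
step 3 [3y] zero: DF = P = 959/1000 ≈ 0.959000
step 4 [4y] zero: DF = P = 583/625 ≈ 0.932800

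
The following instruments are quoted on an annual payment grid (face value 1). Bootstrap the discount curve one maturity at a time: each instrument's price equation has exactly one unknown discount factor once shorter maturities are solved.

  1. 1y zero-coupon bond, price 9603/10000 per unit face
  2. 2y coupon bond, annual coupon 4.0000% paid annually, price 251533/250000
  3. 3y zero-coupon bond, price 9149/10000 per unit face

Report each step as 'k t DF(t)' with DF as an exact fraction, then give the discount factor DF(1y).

step 1 [1y] zero: DF = P = 9603/10000 ≈ 0.960300
step 2 [2y] bond c/1=1/25: DF=(251533/250000 − 1/25·(0.960300))/(1+1/25) = 1861/2000 ≈ 0.930500
step 3 [3y] zero: DF = P = 9149/10000 ≈ 0.914900

1 1 9603/10000
2 2 1861/2000
3 3 9149/10000
DF(1y) = 9603/10000 ≈ 0.960300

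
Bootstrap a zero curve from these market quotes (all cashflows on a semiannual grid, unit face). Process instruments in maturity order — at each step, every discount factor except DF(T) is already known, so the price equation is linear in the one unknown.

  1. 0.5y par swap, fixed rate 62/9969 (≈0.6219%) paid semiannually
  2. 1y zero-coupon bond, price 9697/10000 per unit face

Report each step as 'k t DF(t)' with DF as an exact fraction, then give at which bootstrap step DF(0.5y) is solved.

step 1 [0.5y] swap r/2=31/9969: DF=(1 − 31/9969·(0))/(1+31/9969) = 9969/10000 ≈ 0.996900
step 2 [1y] zero: DF = P = 9697/10000 ≈ 0.969700

1 1/2 9969/10000
2 1 9697/10000
DF(0.5y) is solved at step 1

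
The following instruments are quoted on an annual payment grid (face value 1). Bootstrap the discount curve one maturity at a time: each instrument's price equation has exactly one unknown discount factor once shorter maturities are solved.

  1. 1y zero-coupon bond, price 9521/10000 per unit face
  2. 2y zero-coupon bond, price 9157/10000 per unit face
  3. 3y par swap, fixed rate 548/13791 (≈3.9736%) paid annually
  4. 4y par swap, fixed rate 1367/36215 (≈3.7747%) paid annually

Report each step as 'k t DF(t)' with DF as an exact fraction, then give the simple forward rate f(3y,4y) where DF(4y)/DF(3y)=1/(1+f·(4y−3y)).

step 1 [1y] zero: DF = P = 9521/10000 ≈ 0.952100
step 2 [2y] zero: DF = P = 9157/10000 ≈ 0.915700
step 3 [3y] swap r/1=548/13791: DF=(1 − 548/13791·(0.952100+0.915700))/(1+548/13791) = 1113/1250 ≈ 0.890400
step 4 [4y] swap r/1=1367/36215: DF=(1 − 1367/36215·(0.952100+0.915700+0.890400))/(1+1367/36215) = 8633/10000 ≈ 0.863300

1 1 9521/10000
2 2 9157/10000
3 3 1113/1250
4 4 8633/10000
f(3y,4y) = ((1113/1250)/(8633/10000) − 1)/(1) = 271/8633 ≈ 3.1391%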